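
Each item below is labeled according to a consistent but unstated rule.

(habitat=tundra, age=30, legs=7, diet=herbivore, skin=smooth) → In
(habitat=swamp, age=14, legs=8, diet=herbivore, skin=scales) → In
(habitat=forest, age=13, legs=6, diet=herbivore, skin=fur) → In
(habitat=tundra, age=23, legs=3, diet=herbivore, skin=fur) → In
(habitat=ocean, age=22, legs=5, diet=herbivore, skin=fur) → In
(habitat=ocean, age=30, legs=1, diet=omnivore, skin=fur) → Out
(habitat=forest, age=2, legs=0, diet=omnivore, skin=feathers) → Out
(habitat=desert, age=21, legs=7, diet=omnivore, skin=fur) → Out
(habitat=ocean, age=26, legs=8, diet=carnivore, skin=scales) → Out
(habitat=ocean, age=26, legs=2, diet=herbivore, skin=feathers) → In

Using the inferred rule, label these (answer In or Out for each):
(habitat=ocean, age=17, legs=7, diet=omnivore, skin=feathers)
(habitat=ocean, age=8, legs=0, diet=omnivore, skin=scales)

Out, Out

One predicate separates the groups cleanly: diet is herbivore.
(habitat=ocean, age=17, legs=7, diet=omnivore, skin=feathers): diet is omnivore, fails this test → Out.
(habitat=ocean, age=8, legs=0, diet=omnivore, skin=scales): diet is omnivore, fails this test → Out.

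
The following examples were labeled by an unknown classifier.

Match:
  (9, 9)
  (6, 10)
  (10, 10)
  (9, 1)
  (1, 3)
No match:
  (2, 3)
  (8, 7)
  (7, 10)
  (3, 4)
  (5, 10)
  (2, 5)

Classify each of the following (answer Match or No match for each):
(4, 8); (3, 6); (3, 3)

Match, No match, Match

One predicate separates the groups cleanly: sum is even.
(4, 8): 4+8 = 12 — checks out, so Match. (3, 6): 3+6 = 9 — fails this test, so No match. (3, 3): 3+3 = 6 — checks out, so Match.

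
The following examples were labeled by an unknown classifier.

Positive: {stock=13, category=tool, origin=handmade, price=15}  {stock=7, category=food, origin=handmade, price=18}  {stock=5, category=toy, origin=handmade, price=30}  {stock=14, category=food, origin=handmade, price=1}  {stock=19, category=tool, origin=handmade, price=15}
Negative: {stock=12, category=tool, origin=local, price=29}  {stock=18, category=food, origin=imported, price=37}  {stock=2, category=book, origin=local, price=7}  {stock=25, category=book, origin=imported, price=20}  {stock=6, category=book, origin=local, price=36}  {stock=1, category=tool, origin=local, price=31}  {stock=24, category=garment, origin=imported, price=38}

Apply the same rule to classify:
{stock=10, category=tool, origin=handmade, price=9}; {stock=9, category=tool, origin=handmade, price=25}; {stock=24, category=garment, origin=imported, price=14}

Positive, Positive, Negative

Looking at the examples, the only property every 'Positive' case has and every 'Negative' case lacks is: origin is handmade.
{stock=10, category=tool, origin=handmade, price=9}: Positive (origin is handmade). {stock=9, category=tool, origin=handmade, price=25}: Positive (origin is handmade). {stock=24, category=garment, origin=imported, price=14}: Negative (origin is imported).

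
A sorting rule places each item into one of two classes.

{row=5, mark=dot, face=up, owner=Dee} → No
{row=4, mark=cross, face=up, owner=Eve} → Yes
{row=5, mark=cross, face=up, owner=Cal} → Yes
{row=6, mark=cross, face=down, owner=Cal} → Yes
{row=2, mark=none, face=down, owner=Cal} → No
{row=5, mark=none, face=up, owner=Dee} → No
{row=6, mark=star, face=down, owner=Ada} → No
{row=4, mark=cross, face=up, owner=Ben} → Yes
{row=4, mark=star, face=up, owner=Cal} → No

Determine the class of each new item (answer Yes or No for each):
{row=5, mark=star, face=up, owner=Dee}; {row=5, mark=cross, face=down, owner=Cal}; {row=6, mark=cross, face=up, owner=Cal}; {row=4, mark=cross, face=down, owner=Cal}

No, Yes, Yes, Yes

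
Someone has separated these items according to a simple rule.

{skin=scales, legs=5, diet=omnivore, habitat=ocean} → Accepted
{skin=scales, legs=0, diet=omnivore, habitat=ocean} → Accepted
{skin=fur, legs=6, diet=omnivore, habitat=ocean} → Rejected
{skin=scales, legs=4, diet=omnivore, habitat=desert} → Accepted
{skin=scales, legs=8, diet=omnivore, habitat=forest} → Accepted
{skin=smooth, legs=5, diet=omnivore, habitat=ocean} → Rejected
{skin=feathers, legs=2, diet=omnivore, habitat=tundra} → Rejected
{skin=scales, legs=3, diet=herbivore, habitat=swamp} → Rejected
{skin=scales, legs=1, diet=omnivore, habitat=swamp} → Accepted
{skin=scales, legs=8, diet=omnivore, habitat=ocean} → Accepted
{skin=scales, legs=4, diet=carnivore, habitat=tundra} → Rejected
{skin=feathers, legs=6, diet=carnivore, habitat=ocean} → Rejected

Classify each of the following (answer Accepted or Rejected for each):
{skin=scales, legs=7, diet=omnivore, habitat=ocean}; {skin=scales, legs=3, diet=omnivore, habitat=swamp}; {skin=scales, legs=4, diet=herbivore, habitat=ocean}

Accepted, Accepted, Rejected

The distinguishing property — diet is omnivore AND skin is scales — holds for all the 'Accepted' cases and none of the 'Rejected' cases.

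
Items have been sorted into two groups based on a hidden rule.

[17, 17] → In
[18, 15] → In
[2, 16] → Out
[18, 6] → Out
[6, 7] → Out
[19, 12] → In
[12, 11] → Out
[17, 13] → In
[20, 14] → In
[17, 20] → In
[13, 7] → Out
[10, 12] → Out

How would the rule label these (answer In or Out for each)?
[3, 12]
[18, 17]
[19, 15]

Out, In, In

A rule that fits every label: sum ≥ 30 — true of each 'In' example, false of each 'Out' one.
[3, 12] — 3+12 = 15, hence Out.
[18, 17] — 18+17 = 35, hence In.
[19, 15] — 19+15 = 34, hence In.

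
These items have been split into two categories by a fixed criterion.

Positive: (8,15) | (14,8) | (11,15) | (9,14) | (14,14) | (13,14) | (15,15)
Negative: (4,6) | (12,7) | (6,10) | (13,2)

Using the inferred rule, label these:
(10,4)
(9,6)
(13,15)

Negative, Negative, Positive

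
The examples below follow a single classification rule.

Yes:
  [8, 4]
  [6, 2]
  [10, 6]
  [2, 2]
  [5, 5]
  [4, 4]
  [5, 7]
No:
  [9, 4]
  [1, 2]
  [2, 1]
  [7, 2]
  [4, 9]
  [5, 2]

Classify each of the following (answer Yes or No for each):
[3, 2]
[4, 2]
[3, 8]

No, Yes, No

One predicate separates the groups cleanly: sum is even.
[3, 2] → 3+2 = 5 → No. [4, 2] → 4+2 = 6 → Yes. [3, 8] → 3+8 = 11 → No.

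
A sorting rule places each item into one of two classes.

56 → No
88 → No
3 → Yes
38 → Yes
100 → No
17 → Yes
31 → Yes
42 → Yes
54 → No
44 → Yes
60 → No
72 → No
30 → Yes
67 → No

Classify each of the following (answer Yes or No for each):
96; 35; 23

No, Yes, Yes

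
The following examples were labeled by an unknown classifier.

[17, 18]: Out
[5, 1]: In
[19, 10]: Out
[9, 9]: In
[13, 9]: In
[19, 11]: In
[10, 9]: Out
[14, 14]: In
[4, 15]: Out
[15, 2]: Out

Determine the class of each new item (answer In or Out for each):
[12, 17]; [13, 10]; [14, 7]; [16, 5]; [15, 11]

Out, Out, Out, Out, In

The pattern is that an item is 'In' exactly when: sum is even.
[12, 17] → 12+17 = 29 → Out.
[13, 10] → 13+10 = 23 → Out.
[14, 7] → 14+7 = 21 → Out.
[16, 5] → 16+5 = 21 → Out.
[15, 11] → 15+11 = 26 → In.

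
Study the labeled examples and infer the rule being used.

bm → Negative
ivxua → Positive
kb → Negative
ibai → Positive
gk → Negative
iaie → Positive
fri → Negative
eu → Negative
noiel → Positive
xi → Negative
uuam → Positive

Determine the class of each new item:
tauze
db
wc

Positive, Negative, Negative

Every 'Positive' example satisfies: length ≥ 4. None of the 'Negative' examples do.
tauze: Positive (length 5).
db: Negative (length 2).
wc: Negative (length 2).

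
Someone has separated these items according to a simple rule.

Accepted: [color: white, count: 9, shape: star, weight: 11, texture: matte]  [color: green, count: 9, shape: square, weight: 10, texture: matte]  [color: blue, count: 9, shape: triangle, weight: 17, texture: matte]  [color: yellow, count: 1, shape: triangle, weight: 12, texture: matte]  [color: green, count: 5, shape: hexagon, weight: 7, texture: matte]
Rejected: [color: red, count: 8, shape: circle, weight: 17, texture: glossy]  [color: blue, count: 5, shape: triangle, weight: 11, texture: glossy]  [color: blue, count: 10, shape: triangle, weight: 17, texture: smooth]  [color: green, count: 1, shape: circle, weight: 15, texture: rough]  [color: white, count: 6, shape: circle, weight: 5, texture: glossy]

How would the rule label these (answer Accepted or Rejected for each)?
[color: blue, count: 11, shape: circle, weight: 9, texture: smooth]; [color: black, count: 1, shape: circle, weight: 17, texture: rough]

Rejected, Rejected

Checking candidate rules against both groups, what survives is: texture is matte.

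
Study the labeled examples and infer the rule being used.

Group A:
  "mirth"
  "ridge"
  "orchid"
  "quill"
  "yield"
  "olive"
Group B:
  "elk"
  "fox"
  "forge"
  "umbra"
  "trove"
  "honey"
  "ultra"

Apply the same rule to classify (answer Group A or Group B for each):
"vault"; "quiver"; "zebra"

Every 'Group A' example satisfies: contains 'i'. None of the 'Group B' examples do.

Group B, Group A, Group B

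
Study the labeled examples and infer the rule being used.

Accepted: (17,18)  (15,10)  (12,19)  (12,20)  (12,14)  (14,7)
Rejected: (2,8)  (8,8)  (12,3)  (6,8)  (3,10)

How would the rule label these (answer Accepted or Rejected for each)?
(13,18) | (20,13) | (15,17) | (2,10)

Accepted, Accepted, Accepted, Rejected

One predicate separates the groups cleanly: sum ≥ 21.
(13,18) → 13+18 = 31 → Accepted.
(20,13) → 20+13 = 33 → Accepted.
(15,17) → 15+17 = 32 → Accepted.
(2,10) → 2+10 = 12 → Rejected.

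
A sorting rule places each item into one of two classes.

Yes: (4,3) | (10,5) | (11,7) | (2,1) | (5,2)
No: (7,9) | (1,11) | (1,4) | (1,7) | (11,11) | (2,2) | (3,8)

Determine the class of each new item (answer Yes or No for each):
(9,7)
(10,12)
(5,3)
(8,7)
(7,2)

Yes, No, Yes, Yes, Yes

Comparing the two groups points to one rule — first > second.
(9,7) — 9 > 7, hence Yes. (10,12) — 10 < 12, hence No. (5,3) — 5 > 3, hence Yes. (8,7) — 8 > 7, hence Yes. (7,2) — 7 > 2, hence Yes.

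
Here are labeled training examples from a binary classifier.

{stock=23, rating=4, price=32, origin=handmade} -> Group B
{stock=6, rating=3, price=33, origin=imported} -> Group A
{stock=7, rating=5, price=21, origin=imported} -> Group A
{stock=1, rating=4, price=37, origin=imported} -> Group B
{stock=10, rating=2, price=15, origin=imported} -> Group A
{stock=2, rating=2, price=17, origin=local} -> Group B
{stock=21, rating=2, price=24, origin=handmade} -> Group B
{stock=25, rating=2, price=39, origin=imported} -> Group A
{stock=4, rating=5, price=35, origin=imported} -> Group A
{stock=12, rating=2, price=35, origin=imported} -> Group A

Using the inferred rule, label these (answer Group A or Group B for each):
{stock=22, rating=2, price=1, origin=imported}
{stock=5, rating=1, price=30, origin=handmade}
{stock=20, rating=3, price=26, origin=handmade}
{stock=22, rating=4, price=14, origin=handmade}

Group A, Group B, Group B, Group B

One predicate separates the groups cleanly: origin is imported AND stock ≥ 2.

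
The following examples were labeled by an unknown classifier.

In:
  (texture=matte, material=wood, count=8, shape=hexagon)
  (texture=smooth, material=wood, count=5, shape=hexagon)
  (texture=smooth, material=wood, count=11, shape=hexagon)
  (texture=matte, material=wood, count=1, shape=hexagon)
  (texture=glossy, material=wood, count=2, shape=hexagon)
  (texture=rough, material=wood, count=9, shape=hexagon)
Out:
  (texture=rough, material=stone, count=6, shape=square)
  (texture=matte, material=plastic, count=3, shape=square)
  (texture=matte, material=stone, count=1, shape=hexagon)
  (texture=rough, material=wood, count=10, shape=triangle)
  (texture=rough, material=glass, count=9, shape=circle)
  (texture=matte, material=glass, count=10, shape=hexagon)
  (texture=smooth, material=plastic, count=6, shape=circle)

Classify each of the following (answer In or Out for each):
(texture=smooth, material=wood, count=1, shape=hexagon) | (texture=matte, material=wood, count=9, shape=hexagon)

In, In

'In' ⟺ shape is hexagon AND material is wood.
(texture=smooth, material=wood, count=1, shape=hexagon): In (shape is hexagon, material is wood).
(texture=matte, material=wood, count=9, shape=hexagon): In (shape is hexagon, material is wood).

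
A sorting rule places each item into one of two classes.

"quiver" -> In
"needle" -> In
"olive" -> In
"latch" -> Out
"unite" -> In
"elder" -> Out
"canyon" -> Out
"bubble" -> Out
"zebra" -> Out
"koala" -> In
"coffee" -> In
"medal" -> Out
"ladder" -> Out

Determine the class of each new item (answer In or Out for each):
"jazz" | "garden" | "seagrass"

The distinguishing property — has ≥ 3 vowels — holds for all the 'In' cases and none of the 'Out' cases.

Out, Out, In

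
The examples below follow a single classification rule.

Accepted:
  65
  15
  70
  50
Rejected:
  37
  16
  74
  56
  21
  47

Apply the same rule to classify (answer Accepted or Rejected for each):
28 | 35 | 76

Rejected, Accepted, Rejected

All 'Accepted' examples share one property — multiple of 5 — and every 'Rejected' example lacks it.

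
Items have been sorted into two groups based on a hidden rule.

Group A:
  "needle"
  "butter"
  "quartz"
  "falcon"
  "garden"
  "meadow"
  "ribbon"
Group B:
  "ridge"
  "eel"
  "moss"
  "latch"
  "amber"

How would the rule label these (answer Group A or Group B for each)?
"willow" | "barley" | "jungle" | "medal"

Group A, Group A, Group A, Group B

The pattern is that an item is 'Group A' exactly when: length 6.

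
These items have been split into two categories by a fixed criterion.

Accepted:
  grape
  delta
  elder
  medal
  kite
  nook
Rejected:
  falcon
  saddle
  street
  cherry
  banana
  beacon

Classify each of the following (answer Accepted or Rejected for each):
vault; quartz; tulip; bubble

Accepted, Rejected, Accepted, Rejected

Rule: length ≤ 5. This holds for each 'Accepted' example and fails for each 'Rejected' one.
vault: length 5, passes → Accepted. quartz: length 6, doesn't qualify → Rejected. tulip: length 5, passes → Accepted. bubble: length 6, doesn't qualify → Rejected.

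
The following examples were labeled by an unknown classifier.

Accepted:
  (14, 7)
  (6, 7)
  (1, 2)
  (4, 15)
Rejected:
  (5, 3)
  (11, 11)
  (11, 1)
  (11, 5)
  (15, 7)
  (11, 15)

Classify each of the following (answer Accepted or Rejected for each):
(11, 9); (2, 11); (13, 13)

Rejected, Accepted, Rejected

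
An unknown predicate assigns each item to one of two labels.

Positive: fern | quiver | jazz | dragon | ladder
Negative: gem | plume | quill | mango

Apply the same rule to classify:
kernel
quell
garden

The common property of the 'Positive' items is: even length. No 'Negative' item has it.
kernel: length 6, fits → Positive. quell: length 5, doesn't match → Negative. garden: length 6, fits → Positive.

Positive, Negative, Positive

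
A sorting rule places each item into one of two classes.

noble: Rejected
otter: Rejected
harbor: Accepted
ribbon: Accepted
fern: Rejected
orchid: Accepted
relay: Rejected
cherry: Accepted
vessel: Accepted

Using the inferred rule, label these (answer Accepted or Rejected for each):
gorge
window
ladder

The distinguishing property — length 6 — holds for all the 'Accepted' cases and none of the 'Rejected' cases.
Rejected: gorge, since length 5.
Accepted: window, since length 6.
Accepted: ladder, since length 6.

Rejected, Accepted, Accepted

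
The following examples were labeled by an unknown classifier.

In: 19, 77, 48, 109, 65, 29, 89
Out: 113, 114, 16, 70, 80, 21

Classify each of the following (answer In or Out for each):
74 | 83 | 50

The classifier is using: digit sum ≥ 9.
In: 74, since digit sum 7+4 = 11.
In: 83, since digit sum 8+3 = 11.
Out: 50, since digit sum 5+0 = 5.

In, In, Out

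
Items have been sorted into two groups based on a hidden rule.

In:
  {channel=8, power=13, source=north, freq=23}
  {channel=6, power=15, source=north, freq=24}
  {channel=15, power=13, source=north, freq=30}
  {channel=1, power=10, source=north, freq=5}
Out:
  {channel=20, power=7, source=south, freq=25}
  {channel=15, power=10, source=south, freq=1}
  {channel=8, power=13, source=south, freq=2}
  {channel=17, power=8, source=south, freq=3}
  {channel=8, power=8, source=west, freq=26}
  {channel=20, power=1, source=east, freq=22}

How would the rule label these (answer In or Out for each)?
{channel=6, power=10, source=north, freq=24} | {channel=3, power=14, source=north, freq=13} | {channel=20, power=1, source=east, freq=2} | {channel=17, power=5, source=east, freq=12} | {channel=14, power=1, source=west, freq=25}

The pattern is that an item is 'In' exactly when: source is north.
{channel=6, power=10, source=north, freq=24} → source is north → In. {channel=3, power=14, source=north, freq=13} → source is north → In. {channel=20, power=1, source=east, freq=2} → source is east → Out. {channel=17, power=5, source=east, freq=12} → source is east → Out. {channel=14, power=1, source=west, freq=25} → source is west → Out.

In, In, Out, Out, Out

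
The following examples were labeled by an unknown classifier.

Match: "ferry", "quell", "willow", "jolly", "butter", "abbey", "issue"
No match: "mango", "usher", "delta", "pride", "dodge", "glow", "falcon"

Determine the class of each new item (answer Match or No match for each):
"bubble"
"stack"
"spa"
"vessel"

Match, No match, No match, Match

The simplest hypothesis consistent with all the labels is: has a double letter.
"bubble" — 'bb' doubled, hence Match.
"stack" — no doubled letter, hence No match.
"spa" — no doubled letter, hence No match.
"vessel" — 'ss' doubled, hence Match.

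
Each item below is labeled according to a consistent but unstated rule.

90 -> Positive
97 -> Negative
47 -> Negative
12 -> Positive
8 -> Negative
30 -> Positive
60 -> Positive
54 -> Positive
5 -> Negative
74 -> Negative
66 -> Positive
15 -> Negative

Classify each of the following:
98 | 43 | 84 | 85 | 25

Negative, Negative, Positive, Negative, Negative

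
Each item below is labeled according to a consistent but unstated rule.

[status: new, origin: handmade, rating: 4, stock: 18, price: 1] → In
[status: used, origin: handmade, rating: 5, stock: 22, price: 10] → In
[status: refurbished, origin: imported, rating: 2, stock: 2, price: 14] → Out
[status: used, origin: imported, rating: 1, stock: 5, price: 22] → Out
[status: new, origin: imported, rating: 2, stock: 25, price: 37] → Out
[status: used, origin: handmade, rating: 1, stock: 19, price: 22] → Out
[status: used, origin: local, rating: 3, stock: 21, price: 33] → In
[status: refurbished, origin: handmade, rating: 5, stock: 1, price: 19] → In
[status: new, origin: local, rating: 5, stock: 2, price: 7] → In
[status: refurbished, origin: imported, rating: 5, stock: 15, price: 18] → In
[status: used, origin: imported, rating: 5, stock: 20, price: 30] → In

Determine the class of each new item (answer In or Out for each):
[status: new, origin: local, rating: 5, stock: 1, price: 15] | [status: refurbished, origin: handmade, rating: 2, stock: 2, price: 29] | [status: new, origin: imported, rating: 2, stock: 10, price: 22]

All 'In' examples share one property — rating ≥ 3 — and every 'Out' example lacks it.

In, Out, Out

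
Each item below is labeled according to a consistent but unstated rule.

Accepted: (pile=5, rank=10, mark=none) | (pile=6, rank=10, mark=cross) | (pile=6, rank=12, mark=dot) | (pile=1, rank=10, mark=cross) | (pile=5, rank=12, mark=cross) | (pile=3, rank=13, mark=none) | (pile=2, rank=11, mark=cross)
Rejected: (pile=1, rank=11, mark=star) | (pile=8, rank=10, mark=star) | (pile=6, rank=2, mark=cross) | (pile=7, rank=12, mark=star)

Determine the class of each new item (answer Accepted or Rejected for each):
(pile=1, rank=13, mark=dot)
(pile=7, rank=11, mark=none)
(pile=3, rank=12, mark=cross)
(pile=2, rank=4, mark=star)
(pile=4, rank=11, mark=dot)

The pattern is that an item is 'Accepted' exactly when: mark is not star AND rank ≥ 10.
(pile=1, rank=13, mark=dot): Accepted (mark is dot, rank = 13).
(pile=7, rank=11, mark=none): Accepted (mark is none, rank = 11).
(pile=3, rank=12, mark=cross): Accepted (mark is cross, rank = 12).
(pile=2, rank=4, mark=star): Rejected (mark is star, rank = 4).
(pile=4, rank=11, mark=dot): Accepted (mark is dot, rank = 11).

Accepted, Accepted, Accepted, Rejected, Accepted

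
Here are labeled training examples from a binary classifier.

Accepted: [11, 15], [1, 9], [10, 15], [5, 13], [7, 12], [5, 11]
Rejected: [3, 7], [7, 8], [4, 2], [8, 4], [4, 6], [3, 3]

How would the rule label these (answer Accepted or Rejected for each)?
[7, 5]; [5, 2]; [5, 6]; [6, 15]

Rejected, Rejected, Rejected, Accepted

Every 'Accepted' example satisfies: second ≥ 9. None of the 'Rejected' examples do.
[7, 5] — second 5, hence Rejected. [5, 2] — second 2, hence Rejected. [5, 6] — second 6, hence Rejected. [6, 15] — second 15, hence Accepted.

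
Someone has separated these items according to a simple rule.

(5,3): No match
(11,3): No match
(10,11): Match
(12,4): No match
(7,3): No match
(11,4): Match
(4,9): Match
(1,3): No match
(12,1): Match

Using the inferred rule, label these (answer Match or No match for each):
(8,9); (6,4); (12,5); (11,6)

Match, No match, Match, Match

Every 'Match' example satisfies: sum is odd. None of the 'No match' examples do.
(8,9): 8+9 = 17, matches → Match. (6,4): 6+4 = 10, doesn't qualify → No match. (12,5): 12+5 = 17, matches → Match. (11,6): 11+6 = 17, matches → Match.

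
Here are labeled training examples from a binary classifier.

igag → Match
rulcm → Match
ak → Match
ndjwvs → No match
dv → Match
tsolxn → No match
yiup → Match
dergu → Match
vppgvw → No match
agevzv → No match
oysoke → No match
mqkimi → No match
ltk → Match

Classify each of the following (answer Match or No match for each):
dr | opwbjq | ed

Match, No match, Match

The classifier is using: length ≤ 5.
dr: length 2, passes → Match.
opwbjq: length 6, does not satisfy this → No match.
ed: length 2, passes → Match.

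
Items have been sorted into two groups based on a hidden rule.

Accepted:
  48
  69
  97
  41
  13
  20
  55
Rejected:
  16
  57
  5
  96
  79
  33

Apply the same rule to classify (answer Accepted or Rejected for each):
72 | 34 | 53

'Accepted' ⟺ ≡ 6 (mod 7).
72: 72 mod 7 = 2 — does not pass, so Rejected. 34: 34 mod 7 = 6 — meets the rule, so Accepted. 53: 53 mod 7 = 4 — does not pass, so Rejected.

Rejected, Accepted, Rejected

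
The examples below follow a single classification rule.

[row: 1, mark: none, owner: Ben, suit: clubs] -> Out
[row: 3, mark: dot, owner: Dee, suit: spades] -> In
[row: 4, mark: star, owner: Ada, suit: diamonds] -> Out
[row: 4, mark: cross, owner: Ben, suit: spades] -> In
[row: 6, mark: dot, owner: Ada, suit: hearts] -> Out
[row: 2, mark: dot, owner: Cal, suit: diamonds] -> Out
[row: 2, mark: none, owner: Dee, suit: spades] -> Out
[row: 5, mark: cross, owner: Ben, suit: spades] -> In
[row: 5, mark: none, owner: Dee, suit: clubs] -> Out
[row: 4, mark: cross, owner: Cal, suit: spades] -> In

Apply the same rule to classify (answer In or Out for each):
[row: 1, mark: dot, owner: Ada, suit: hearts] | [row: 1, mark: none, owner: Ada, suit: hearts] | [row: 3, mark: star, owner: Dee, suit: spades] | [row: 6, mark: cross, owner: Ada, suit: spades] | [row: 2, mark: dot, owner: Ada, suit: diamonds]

Out, Out, In, In, Out

The classifier is using: suit is spades AND row ≥ 3.
[row: 1, mark: dot, owner: Ada, suit: hearts] → suit is hearts, row = 1 → Out.
[row: 1, mark: none, owner: Ada, suit: hearts] → suit is hearts, row = 1 → Out.
[row: 3, mark: star, owner: Dee, suit: spades] → suit is spades, row = 3 → In.
[row: 6, mark: cross, owner: Ada, suit: spades] → suit is spades, row = 6 → In.
[row: 2, mark: dot, owner: Ada, suit: diamonds] → suit is diamonds, row = 2 → Out.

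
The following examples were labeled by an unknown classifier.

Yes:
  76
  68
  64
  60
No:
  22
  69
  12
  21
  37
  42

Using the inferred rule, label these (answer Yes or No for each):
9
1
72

No, No, Yes

'Yes' ⟺ even AND at least 60.
9 → 9 is odd, 9 < 60 → No. 1 → 1 is odd, 1 < 60 → No. 72 → 72 is even, 72 ≥ 60 → Yes.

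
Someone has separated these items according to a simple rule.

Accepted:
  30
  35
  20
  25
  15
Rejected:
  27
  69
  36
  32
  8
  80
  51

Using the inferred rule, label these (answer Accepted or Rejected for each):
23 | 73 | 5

The pattern is that an item is 'Accepted' exactly when: multiple of 5 AND at most 35.

Rejected, Rejected, Accepted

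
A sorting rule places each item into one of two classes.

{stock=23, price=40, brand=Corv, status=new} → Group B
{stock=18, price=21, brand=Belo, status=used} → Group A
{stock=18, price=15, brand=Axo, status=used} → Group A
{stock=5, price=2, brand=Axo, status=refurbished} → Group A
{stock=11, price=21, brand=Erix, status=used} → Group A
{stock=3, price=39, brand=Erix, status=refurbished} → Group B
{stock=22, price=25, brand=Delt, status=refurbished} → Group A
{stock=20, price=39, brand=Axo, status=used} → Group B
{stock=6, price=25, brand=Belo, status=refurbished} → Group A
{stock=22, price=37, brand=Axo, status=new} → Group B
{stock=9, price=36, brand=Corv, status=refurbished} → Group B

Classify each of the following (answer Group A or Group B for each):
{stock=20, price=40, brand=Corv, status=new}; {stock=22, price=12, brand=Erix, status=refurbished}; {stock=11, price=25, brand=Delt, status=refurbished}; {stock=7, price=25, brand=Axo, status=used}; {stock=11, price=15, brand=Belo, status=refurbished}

Group B, Group A, Group A, Group A, Group A

The simplest hypothesis consistent with all the labels is: price ≤ 25.
{stock=20, price=40, brand=Corv, status=new}: price = 40 — does not pass, so Group B. {stock=22, price=12, brand=Erix, status=refurbished}: price = 12 — matches, so Group A. {stock=11, price=25, brand=Delt, status=refurbished}: price = 25 — matches, so Group A. {stock=7, price=25, brand=Axo, status=used}: price = 25 — matches, so Group A. {stock=11, price=15, brand=Belo, status=refurbished}: price = 15 — matches, so Group A.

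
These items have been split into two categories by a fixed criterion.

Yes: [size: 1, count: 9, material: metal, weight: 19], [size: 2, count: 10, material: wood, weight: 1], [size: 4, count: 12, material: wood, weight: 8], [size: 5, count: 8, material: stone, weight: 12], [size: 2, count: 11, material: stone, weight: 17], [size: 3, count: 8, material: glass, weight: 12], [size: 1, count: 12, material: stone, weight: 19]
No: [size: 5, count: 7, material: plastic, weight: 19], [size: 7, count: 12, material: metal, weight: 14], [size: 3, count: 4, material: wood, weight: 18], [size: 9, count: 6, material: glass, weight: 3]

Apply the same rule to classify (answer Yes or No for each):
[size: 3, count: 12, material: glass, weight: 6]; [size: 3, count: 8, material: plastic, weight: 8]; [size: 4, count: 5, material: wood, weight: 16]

All 'Yes' examples share one property — size ≤ 5 AND count ≥ 8 — and every 'No' example lacks it.
[size: 3, count: 12, material: glass, weight: 6]: Yes (size = 3, count = 12). [size: 3, count: 8, material: plastic, weight: 8]: Yes (size = 3, count = 8). [size: 4, count: 5, material: wood, weight: 16]: No (size = 4, count = 5).

Yes, Yes, No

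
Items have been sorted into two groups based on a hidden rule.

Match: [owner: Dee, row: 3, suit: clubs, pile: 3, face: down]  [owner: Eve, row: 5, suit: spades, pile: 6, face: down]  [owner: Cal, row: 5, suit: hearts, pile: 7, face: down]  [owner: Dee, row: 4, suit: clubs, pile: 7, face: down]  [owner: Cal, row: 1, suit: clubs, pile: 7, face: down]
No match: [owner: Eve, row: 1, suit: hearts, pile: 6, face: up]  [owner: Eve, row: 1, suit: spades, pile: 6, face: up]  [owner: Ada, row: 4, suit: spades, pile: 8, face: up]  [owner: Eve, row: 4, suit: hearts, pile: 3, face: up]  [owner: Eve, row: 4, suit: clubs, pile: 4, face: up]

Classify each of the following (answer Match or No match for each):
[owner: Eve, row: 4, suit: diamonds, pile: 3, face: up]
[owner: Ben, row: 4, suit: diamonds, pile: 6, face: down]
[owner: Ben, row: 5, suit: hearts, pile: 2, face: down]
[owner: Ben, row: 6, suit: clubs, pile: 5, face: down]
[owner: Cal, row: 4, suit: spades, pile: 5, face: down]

No match, Match, Match, Match, Match

The rule appears to be: face is down.
[owner: Eve, row: 4, suit: diamonds, pile: 3, face: up] — face is up, hence No match. [owner: Ben, row: 4, suit: diamonds, pile: 6, face: down] — face is down, hence Match. [owner: Ben, row: 5, suit: hearts, pile: 2, face: down] — face is down, hence Match. [owner: Ben, row: 6, suit: clubs, pile: 5, face: down] — face is down, hence Match. [owner: Cal, row: 4, suit: spades, pile: 5, face: down] — face is down, hence Match.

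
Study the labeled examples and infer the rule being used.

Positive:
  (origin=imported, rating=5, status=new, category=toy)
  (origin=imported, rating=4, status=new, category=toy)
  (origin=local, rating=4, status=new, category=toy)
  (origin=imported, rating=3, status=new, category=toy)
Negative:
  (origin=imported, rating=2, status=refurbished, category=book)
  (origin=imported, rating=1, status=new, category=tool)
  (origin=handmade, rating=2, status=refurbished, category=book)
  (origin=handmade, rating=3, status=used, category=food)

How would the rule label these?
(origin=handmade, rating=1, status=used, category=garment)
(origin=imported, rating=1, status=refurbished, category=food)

'Positive' ⟺ category is toy.
(origin=handmade, rating=1, status=used, category=garment) — category is garment, hence Negative. (origin=imported, rating=1, status=refurbished, category=food) — category is food, hence Negative.

Negative, Negative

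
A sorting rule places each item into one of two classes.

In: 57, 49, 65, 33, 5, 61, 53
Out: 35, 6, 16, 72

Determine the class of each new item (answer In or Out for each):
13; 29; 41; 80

In, In, In, Out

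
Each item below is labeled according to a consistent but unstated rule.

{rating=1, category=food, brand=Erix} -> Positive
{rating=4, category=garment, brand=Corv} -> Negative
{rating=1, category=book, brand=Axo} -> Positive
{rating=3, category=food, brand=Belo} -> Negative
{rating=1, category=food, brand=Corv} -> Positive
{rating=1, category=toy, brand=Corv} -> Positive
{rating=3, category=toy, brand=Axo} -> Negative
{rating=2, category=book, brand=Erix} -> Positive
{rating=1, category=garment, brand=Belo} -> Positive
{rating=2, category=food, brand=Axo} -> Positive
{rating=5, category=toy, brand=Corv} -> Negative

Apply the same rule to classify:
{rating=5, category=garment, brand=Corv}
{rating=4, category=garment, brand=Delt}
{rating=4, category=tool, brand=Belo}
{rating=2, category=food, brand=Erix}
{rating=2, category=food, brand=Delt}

Negative, Negative, Negative, Positive, Positive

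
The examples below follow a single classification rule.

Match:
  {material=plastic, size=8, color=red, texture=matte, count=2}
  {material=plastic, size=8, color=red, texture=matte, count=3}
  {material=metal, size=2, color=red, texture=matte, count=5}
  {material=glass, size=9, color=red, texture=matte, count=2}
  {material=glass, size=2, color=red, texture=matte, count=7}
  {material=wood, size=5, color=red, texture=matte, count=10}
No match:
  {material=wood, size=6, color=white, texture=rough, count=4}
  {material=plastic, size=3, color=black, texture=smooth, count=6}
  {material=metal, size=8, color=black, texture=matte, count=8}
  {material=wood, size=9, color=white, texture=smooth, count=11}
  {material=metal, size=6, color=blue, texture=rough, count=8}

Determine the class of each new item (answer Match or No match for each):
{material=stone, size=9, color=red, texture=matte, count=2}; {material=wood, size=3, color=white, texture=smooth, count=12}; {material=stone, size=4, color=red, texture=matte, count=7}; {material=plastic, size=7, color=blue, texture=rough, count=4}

Looking at the examples, the only property every 'Match' case has and every 'No match' case lacks is: color is red.

Match, No match, Match, No match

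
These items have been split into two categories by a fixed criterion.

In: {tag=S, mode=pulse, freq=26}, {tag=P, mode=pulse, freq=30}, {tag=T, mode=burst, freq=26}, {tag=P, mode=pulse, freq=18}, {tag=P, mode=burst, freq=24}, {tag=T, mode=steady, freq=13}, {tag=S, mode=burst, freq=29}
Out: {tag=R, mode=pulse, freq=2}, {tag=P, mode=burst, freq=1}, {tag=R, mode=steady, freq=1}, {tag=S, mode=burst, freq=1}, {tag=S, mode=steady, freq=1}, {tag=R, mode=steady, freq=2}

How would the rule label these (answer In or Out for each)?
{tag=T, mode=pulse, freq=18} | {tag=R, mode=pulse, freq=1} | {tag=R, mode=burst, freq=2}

In, Out, Out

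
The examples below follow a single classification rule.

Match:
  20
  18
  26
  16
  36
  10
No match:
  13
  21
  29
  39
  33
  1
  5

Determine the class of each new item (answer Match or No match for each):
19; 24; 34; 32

No match, Match, Match, Match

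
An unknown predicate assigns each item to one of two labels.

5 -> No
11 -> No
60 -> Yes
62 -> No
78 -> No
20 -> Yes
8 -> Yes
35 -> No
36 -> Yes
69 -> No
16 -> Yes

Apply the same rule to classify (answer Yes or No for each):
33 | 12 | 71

No, Yes, No

A rule that fits every label: multiple of 4 — true of each 'Yes' example, false of each 'No' one.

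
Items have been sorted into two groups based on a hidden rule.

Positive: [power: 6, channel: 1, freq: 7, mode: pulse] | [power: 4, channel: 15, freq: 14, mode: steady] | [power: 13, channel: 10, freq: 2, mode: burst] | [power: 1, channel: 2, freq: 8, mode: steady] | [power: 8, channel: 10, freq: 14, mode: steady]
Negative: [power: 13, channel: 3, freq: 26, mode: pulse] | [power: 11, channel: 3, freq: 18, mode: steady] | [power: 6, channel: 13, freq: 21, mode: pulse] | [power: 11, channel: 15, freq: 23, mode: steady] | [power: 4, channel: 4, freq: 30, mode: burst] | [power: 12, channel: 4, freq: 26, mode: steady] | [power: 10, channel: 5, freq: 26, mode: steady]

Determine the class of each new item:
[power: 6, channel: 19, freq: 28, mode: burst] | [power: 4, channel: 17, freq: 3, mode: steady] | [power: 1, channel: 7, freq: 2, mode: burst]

Negative, Positive, Positive

The distinguishing property — freq ≤ 14 — holds for all the 'Positive' cases and none of the 'Negative' cases.
[power: 6, channel: 19, freq: 28, mode: burst] → freq = 28 → Negative. [power: 4, channel: 17, freq: 3, mode: steady] → freq = 3 → Positive. [power: 1, channel: 7, freq: 2, mode: burst] → freq = 2 → Positive.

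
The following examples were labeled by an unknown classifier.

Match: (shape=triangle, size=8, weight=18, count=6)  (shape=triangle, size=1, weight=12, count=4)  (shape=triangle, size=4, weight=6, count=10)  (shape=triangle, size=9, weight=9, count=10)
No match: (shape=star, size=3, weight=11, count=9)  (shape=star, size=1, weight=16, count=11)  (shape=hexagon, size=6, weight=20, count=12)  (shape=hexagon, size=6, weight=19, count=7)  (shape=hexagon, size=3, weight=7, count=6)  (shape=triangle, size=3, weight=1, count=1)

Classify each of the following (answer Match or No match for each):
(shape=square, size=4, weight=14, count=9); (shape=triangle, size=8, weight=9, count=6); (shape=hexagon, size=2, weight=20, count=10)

No match, Match, No match

A rule that fits every label: shape is triangle AND count ≥ 4 — true of each 'Match' example, false of each 'No match' one.
(shape=square, size=4, weight=14, count=9) — shape is square, count = 9, hence No match.
(shape=triangle, size=8, weight=9, count=6) — shape is triangle, count = 6, hence Match.
(shape=hexagon, size=2, weight=20, count=10) — shape is hexagon, count = 10, hence No match.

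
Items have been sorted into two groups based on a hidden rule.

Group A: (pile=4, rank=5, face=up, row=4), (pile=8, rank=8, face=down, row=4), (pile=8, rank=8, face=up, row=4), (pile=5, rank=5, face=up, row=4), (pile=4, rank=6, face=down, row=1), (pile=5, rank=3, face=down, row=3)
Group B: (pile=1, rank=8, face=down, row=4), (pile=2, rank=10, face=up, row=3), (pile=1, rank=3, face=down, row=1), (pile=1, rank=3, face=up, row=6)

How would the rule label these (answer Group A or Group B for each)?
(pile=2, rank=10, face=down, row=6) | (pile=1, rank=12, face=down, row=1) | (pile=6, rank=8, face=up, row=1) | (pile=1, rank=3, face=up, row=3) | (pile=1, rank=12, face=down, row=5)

Group B, Group B, Group A, Group B, Group B

The common property of the 'Group A' items is: pile ≥ 4. No 'Group B' item has it.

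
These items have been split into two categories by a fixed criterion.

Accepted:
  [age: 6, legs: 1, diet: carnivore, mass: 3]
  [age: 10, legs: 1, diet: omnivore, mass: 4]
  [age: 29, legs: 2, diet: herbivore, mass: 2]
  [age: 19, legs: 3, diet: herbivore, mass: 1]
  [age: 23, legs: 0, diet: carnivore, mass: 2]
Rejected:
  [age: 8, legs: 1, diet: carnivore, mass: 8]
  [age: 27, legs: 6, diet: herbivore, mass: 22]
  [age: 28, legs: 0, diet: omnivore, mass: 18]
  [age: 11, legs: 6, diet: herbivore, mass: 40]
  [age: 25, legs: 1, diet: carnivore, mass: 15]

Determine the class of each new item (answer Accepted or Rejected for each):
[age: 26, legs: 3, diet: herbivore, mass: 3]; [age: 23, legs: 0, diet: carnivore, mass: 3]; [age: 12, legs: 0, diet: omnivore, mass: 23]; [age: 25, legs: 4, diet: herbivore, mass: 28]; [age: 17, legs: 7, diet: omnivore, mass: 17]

Accepted, Accepted, Rejected, Rejected, Rejected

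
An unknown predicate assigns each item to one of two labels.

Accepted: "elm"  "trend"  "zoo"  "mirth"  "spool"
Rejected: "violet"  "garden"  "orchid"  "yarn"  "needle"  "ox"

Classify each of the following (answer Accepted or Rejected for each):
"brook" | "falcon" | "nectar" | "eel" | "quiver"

Accepted, Rejected, Rejected, Accepted, Rejected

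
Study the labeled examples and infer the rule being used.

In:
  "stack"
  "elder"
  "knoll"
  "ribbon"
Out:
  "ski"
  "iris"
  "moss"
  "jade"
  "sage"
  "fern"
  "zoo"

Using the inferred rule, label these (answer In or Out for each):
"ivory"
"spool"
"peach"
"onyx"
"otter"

In, In, In, Out, In

The common property of the 'In' items is: length ≥ 5. No 'Out' item has it.
In: "ivory", since length 5.
In: "spool", since length 5.
In: "peach", since length 5.
Out: "onyx", since length 4.
In: "otter", since length 5.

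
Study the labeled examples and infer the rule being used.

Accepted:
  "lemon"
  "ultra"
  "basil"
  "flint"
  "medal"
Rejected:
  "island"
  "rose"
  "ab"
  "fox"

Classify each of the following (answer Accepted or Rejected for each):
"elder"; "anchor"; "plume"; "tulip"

Rule: length 5. This holds for each 'Accepted' example and fails for each 'Rejected' one.
Accepted: "elder", since length 5. Rejected: "anchor", since length 6. Accepted: "plume", since length 5. Accepted: "tulip", since length 5.

Accepted, Rejected, Accepted, Accepted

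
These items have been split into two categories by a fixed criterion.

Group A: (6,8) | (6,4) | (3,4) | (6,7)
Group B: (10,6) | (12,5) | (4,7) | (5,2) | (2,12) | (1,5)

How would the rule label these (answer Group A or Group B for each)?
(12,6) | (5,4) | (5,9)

Group B, Group A, Group B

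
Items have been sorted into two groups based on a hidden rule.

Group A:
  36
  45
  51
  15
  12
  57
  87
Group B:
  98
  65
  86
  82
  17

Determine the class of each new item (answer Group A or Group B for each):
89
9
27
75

Group B, Group A, Group A, Group A

The classifier is using: multiple of 3.
89 — 89 = 3·29 + 2, hence Group B.
9 — 9 = 3·3, hence Group A.
27 — 27 = 3·9, hence Group A.
75 — 75 = 3·25, hence Group A.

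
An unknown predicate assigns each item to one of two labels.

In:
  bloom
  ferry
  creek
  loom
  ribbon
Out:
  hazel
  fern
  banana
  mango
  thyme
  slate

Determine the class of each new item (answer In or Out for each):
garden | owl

The distinguishing property — has a double letter — holds for all the 'In' cases and none of the 'Out' cases.
garden: Out (no doubled letter).
owl: Out (no doubled letter).

Out, Out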